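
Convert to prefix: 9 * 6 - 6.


left-to-right (same/higher precedence on left): tree is (- (* 9 6) 6)
Prefix: - * 9 6 6


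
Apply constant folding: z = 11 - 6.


11 - 6 = 5 at compile time
Optimized: z = 5


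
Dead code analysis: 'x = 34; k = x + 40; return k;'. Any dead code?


x is read by k's definition; k is returned
No dead code


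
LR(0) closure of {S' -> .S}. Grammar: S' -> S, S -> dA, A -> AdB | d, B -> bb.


Start: S' -> .S
For each item with dot before a nonterminal B, add B -> .γ for every B-production
Closure: [S' -> .S, S -> .dA]


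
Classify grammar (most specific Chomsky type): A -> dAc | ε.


Single nonterminal LHS, but d^n c^n is not regular
Classification: Type 2 (Context-Free)


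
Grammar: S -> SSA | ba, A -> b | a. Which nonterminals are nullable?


A nonterminal is nullable iff some alternative derives ε (directly, or every symbol in it is nullable)
Nullable: {}


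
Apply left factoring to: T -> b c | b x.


Common prefix: 'b'
Factored: T -> b T', T' -> c | x


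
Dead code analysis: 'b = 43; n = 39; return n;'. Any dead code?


b is assigned but never read
Dead: 'b = 43'


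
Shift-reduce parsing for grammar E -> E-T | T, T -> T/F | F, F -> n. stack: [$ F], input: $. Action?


'F' (not preceded by T/) is the handle for T -> F
Action: reduce (T -> F)


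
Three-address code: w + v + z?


Break into single-operator statements:
t1 = w + v
t2 = t1 + z


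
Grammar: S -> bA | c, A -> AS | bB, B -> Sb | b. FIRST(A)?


Per alternative of A: FIRST(AS) = {b}; FIRST(bB) = {b}
FIRST(A) = {b}


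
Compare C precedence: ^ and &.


'&' is bitwise AND (level 5); '^' is bitwise XOR (level 4)
Higher level binds tighter
'&' has higher precedence than '^'


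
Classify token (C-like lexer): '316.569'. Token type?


Pattern: digits with a decimal point
Type: FLOAT_LITERAL


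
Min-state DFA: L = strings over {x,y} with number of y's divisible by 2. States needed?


Track (count of y) mod 2: states 0..1, accept at 0
Minimal DFA: 2 states


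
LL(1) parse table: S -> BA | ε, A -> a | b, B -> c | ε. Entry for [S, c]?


For [S, c]: 'c' ∈ FIRST(BA)
Entry: S -> BA


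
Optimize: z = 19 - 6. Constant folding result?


19 - 6 = 13 at compile time
Optimized: z = 13


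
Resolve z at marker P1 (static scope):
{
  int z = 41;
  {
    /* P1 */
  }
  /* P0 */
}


P1's block does not declare z; resolves to the enclosing declaration at depth 0
z = 41


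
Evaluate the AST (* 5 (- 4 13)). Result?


Evaluate inner: (- 4 13) = -9
Evaluate root: (* 5 -9) = -45
Result: -45


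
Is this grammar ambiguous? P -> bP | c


right-linear, alternatives start with distinct terminals 'b' vs 'c': unique leftmost derivation
Unambiguous


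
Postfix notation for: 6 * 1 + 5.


Left to right (same or higher precedence on left)
Postfix: 6 1 * 5 +


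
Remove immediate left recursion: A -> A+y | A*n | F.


Left-recursive alternatives: A+y, A*n; non-recursive: F
Introduce A': A -> FA', A' -> +yA' | *nA' | ε


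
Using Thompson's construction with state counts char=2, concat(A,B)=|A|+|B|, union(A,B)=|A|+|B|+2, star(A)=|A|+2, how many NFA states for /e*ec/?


Syntax tree has 3 char leaf(s), 0 union(s), 1 star(s)
chars contribute 3×2 = 6; each union adds +2; each star adds +2
Total: 6 + 0 + 2 = 8 states


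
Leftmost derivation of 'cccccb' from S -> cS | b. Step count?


Derivation: S => cS => ccS => cccS => ccccS => cccccS => cccccb
Steps: 6


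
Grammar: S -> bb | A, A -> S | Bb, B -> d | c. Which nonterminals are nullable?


A nonterminal is nullable iff some alternative derives ε (directly, or every symbol in it is nullable)
Nullable: {}


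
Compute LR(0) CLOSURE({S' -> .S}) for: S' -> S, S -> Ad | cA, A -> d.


Start: S' -> .S
For each item with dot before a nonterminal B, add B -> .γ for every B-production
Closure: [S' -> .S, S -> .Ad, S -> .cA, A -> .d]


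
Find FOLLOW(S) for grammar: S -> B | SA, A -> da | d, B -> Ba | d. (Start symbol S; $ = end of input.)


$ ∈ FOLLOW(S). For each A -> αBβ: add FIRST(β)\{ε} to FOLLOW(B); if β nullable, add FOLLOW(A).
FOLLOW(S) = {$, d}


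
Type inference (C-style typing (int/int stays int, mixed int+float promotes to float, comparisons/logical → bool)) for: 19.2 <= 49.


Operand types: float <= int
Rule: comparison yields bool
Result type: bool


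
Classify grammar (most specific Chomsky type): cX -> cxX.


LHS has context (more than one symbol) and |LHS| ≤ |RHS|
Classification: Type 1 (Context-Sensitive)


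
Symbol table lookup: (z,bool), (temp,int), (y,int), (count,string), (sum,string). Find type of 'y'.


Lookup 'y' → type int


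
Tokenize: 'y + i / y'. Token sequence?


Scan left to right, longest-match per lexeme
Tokens: ID(y), OP(+), ID(i), OP(/), ID(y)


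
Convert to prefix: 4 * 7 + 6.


left-to-right (same/higher precedence on left): tree is (+ (* 4 7) 6)
Prefix: + * 4 7 6


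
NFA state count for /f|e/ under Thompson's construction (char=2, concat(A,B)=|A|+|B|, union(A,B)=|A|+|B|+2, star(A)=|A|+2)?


Syntax tree has 2 char leaf(s), 1 union(s), 0 star(s)
chars contribute 2×2 = 4; each union adds +2; each star adds +2
Total: 4 + 2 + 0 = 6 states


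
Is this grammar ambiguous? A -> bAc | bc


balanced b^n…c^n: each string has a unique parse
Unambiguous


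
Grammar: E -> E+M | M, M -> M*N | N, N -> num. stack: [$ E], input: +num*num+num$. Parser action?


shift '+' to continue E -> E+M
Action: shift


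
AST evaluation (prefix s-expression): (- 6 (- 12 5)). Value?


Evaluate inner: (- 12 5) = 7
Evaluate root: (- 6 7) = -1
Result: -1


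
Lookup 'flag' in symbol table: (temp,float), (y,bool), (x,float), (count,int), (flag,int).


Lookup 'flag' → type int


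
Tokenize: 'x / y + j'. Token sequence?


Scan left to right, longest-match per lexeme
Tokens: ID(x), OP(/), ID(y), OP(+), ID(j)


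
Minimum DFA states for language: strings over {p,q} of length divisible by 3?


Track length mod 3: states 0..2, accept at 0
Minimal DFA: 3 states


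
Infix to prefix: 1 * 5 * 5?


left-to-right (same/higher precedence on left): tree is (* (* 1 5) 5)
Prefix: * * 1 5 5


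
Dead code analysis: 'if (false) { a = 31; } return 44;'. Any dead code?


condition is constant false, so the whole block is unreachable
Dead: 'if (false) { a = 31; }'


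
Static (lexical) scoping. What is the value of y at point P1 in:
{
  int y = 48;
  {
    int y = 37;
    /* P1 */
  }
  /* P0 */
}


y declared in the same block as P1
y = 37


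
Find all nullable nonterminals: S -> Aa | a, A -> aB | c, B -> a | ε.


A nonterminal is nullable iff some alternative derives ε (directly, or every symbol in it is nullable)
Nullable: {B}


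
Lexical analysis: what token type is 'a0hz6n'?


Pattern: letter/underscore followed by alphanumerics, not a keyword
Type: IDENTIFIER


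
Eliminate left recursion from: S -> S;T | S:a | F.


Left-recursive alternatives: S;T, S:a; non-recursive: F
Introduce S': S -> FS', S' -> ;TS' | :aS' | ε


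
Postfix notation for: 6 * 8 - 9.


Left to right (same or higher precedence on left)
Postfix: 6 8 * 9 -


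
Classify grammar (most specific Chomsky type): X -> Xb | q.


Left-linear: every RHS is a terminal or one nonterminal followed by a terminal
Classification: Type 3 (Regular)


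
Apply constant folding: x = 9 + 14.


9 + 14 = 23 at compile time
Optimized: x = 23


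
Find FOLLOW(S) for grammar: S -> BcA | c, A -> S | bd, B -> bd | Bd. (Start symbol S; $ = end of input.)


$ ∈ FOLLOW(S). For each A -> αBβ: add FIRST(β)\{ε} to FOLLOW(B); if β nullable, add FOLLOW(A).
FOLLOW(S) = {$}


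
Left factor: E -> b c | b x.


Common prefix: 'b'
Factored: E -> b E', E' -> c | x


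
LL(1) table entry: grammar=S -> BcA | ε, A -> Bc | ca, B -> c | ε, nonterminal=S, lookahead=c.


For [S, c]: 'c' ∈ FIRST(BcA)
Entry: S -> BcA


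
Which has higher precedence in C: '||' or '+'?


'+' is additive (level 9); '||' is logical OR (level 1)
Higher level binds tighter
'+' has higher precedence than '||'


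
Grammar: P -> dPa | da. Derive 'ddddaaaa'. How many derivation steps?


Derivation: P => dPa => ddPaa => dddPaaa => ddddaaaa
Steps: 4


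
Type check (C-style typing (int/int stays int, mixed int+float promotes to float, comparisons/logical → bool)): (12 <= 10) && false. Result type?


Operand types: bool && bool
Rule: logical operators take bool operands and yield bool
Result type: bool


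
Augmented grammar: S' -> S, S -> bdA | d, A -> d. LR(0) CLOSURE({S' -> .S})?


Start: S' -> .S
For each item with dot before a nonterminal B, add B -> .γ for every B-production
Closure: [S' -> .S, S -> .bdA, S -> .d]


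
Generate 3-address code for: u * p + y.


Break into single-operator statements:
t1 = u * p
t2 = t1 + y


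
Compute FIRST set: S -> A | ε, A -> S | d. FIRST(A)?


Per alternative of A: FIRST(S) = {d, ε}; FIRST(d) = {d}
FIRST(A) = {d, ε}


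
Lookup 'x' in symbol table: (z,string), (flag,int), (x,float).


Lookup 'x' → type float


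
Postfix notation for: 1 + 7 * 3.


* has higher precedence, evaluate 7*3 first
Postfix: 1 7 3 * +


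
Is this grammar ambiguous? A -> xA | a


right-linear, alternatives start with distinct terminals 'x' vs 'a': unique leftmost derivation
Unambiguous


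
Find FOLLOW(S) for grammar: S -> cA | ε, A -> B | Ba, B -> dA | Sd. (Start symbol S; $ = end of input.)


$ ∈ FOLLOW(S). For each A -> αBβ: add FIRST(β)\{ε} to FOLLOW(B); if β nullable, add FOLLOW(A).
FOLLOW(S) = {$, d}


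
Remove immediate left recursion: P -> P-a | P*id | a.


Left-recursive alternatives: P-a, P*id; non-recursive: a
Introduce P': P -> aP', P' -> -aP' | *idP' | ε


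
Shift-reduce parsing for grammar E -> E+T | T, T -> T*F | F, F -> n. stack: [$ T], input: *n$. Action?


shift '*' to continue T -> T*F
Action: shift


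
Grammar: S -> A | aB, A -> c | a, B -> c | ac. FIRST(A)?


Per alternative of A: FIRST(c) = {c}; FIRST(a) = {a}
FIRST(A) = {a, c}


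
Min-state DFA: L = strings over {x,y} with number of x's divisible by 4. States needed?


Track (count of x) mod 4: states 0..3, accept at 0
Minimal DFA: 4 states


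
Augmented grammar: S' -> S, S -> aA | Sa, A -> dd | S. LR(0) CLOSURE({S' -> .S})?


Start: S' -> .S
For each item with dot before a nonterminal B, add B -> .γ for every B-production
Closure: [S' -> .S, S -> .aA, S -> .Sa]


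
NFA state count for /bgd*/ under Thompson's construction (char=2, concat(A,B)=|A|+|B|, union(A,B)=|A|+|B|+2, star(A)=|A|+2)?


Syntax tree has 3 char leaf(s), 0 union(s), 1 star(s)
chars contribute 3×2 = 6; each union adds +2; each star adds +2
Total: 6 + 0 + 2 = 8 states


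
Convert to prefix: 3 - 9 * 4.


'*' binds tighter: tree is (- 3 (* 9 4))
Prefix: - 3 * 9 4


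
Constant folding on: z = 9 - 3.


9 - 3 = 6 at compile time
Optimized: z = 6


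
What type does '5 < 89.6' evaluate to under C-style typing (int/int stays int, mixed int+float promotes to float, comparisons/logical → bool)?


Operand types: int < float
Rule: comparison yields bool
Result type: bool


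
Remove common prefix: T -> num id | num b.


Common prefix: 'num'
Factored: T -> num T', T' -> id | b


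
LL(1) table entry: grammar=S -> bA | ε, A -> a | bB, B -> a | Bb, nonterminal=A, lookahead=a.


For [A, a]: 'a' ∈ FIRST(a)
Entry: A -> a


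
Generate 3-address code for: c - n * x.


Break into single-operator statements:
t1 = n * x
t2 = c - t1


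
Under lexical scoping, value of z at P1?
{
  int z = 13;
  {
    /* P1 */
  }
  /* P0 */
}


P1's block does not declare z; resolves to the enclosing declaration at depth 0
z = 13


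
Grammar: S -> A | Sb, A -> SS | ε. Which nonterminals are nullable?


A nonterminal is nullable iff some alternative derives ε (directly, or every symbol in it is nullable)
Nullable: {A, S}


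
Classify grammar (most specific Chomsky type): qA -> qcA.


LHS has context (more than one symbol) and |LHS| ≤ |RHS|
Classification: Type 1 (Context-Sensitive)


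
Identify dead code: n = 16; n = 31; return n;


first assignment to n is overwritten before any read
Dead: 'n = 16'


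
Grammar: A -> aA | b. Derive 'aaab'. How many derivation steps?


Derivation: A => aA => aaA => aaaA => aaab
Steps: 4


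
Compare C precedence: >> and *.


'*' is multiplicative (level 10); '>>' is shift (level 8)
Higher level binds tighter
'*' has higher precedence than '>>'


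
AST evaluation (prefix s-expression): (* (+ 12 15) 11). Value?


Evaluate inner: (+ 12 15) = 27
Evaluate root: (* 27 11) = 297
Result: 297


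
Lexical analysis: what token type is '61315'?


Pattern: digits only
Type: INTEGER_LITERAL


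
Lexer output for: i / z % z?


Scan left to right, longest-match per lexeme
Tokens: ID(i), OP(/), ID(z), OP(%), ID(z)


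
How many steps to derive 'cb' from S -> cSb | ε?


Derivation: S => cSb => cb
Steps: 2


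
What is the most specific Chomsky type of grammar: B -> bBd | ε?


Single nonterminal LHS, but b^n d^n is not regular
Classification: Type 2 (Context-Free)


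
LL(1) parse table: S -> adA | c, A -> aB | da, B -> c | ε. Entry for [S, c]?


For [S, c]: 'c' ∈ FIRST(c)
Entry: S -> c


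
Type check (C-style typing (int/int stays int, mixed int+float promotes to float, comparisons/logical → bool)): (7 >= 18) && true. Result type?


Operand types: bool && bool
Rule: logical operators take bool operands and yield bool
Result type: bool


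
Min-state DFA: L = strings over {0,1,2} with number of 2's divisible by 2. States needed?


Track (count of 2) mod 2: states 0..1, accept at 0
Minimal DFA: 2 states


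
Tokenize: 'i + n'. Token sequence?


Scan left to right, longest-match per lexeme
Tokens: ID(i), OP(+), ID(n)


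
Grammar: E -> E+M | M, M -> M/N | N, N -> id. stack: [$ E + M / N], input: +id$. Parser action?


handle 'M/N' on top
Action: reduce (M -> M/N)


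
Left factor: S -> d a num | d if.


Common prefix: 'd'
Factored: S -> d S', S' -> a num | if


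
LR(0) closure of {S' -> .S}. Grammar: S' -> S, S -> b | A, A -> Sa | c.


Start: S' -> .S
For each item with dot before a nonterminal B, add B -> .γ for every B-production
Closure: [S' -> .S, S -> .b, S -> .A, A -> .Sa, A -> .c]


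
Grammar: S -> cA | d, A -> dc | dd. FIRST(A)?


Per alternative of A: FIRST(dc) = {d}; FIRST(dd) = {d}
FIRST(A) = {d}


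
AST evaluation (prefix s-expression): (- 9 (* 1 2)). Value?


Evaluate inner: (* 1 2) = 2
Evaluate root: (- 9 2) = 7
Result: 7


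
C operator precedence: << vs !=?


'<<' is shift (level 8); '!=' is equality (level 6)
Higher level binds tighter
'<<' has higher precedence than '!='


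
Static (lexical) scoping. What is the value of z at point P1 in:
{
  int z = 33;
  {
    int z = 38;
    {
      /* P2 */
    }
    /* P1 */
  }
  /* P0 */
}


z declared in the same block as P1
z = 38


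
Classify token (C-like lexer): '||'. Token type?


Pattern: operator symbol
Type: OPERATOR


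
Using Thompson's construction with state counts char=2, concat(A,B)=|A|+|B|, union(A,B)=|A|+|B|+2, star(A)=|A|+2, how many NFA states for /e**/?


Syntax tree has 1 char leaf(s), 0 union(s), 2 star(s)
chars contribute 1×2 = 2; each union adds +2; each star adds +2
Total: 2 + 0 + 4 = 6 states


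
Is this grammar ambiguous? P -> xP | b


right-linear, alternatives start with distinct terminals 'x' vs 'b': unique leftmost derivation
Unambiguous


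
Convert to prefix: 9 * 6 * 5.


left-to-right (same/higher precedence on left): tree is (* (* 9 6) 5)
Prefix: * * 9 6 5


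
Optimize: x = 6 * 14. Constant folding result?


6 * 14 = 84 at compile time
Optimized: x = 84


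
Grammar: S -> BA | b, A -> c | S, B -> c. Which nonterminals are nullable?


A nonterminal is nullable iff some alternative derives ε (directly, or every symbol in it is nullable)
Nullable: {}


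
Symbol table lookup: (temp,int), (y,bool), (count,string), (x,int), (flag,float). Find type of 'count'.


Lookup 'count' → type string


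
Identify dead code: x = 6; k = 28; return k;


x is assigned but never read
Dead: 'x = 6'


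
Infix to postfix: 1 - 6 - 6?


Left to right (same or higher precedence on left)
Postfix: 1 6 - 6 -


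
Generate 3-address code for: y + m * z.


Break into single-operator statements:
t1 = m * z
t2 = y + t1


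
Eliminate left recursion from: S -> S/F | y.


Left-recursive alternatives: S/F; non-recursive: y
Introduce S': S -> yS', S' -> /FS' | ε


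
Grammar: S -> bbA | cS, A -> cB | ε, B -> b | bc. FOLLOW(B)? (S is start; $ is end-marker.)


$ ∈ FOLLOW(S). For each A -> αBβ: add FIRST(β)\{ε} to FOLLOW(B); if β nullable, add FOLLOW(A).
FOLLOW(B) = {$}


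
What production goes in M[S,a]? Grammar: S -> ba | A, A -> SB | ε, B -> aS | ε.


For [S, a]: 'a' ∈ FIRST(A)
Entry: S -> A


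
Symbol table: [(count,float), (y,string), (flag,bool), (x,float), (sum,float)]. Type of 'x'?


Lookup 'x' → type float


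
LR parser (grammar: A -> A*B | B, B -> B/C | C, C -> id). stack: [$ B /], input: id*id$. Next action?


no handle; shift 'id'
Action: shift


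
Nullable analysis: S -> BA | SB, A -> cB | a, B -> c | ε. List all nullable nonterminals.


A nonterminal is nullable iff some alternative derives ε (directly, or every symbol in it is nullable)
Nullable: {B}


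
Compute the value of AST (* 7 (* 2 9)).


Evaluate inner: (* 2 9) = 18
Evaluate root: (* 7 18) = 126
Result: 126


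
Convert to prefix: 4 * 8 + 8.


left-to-right (same/higher precedence on left): tree is (+ (* 4 8) 8)
Prefix: + * 4 8 8


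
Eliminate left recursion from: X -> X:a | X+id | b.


Left-recursive alternatives: X:a, X+id; non-recursive: b
Introduce X': X -> bX', X' -> :aX' | +idX' | ε


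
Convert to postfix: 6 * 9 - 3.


Left to right (same or higher precedence on left)
Postfix: 6 9 * 3 -


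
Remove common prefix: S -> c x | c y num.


Common prefix: 'c'
Factored: S -> c S', S' -> x | y num


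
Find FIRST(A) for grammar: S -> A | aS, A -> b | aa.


Per alternative of A: FIRST(b) = {b}; FIRST(aa) = {a}
FIRST(A) = {a, b}


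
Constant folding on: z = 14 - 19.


14 - 19 = -5 at compile time
Optimized: z = -5


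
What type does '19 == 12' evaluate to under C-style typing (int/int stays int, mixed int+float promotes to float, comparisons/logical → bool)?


Operand types: int == int
Rule: comparison yields bool
Result type: bool


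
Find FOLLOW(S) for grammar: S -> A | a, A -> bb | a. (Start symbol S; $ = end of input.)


$ ∈ FOLLOW(S). For each A -> αBβ: add FIRST(β)\{ε} to FOLLOW(B); if β nullable, add FOLLOW(A).
FOLLOW(S) = {$}


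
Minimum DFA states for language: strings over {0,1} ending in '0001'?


Track the longest suffix of input matching a prefix of '0001': 5 classes (prefixes of length 0..4)
Minimal DFA: 5 states


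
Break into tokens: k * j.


Scan left to right, longest-match per lexeme
Tokens: ID(k), OP(*), ID(j)


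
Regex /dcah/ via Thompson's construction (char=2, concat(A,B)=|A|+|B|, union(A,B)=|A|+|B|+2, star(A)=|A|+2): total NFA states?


Syntax tree has 4 char leaf(s), 0 union(s), 0 star(s)
chars contribute 4×2 = 8; each union adds +2; each star adds +2
Total: 8 + 0 + 0 = 8 states


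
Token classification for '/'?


Pattern: operator symbol
Type: OPERATOR


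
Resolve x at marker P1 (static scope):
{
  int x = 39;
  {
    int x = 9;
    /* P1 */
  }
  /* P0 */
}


x declared in the same block as P1
x = 9


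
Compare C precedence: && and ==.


'==' is equality (level 6); '&&' is logical AND (level 2)
Higher level binds tighter
'==' has higher precedence than '&&'


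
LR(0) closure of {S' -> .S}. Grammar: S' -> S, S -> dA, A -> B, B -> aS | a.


Start: S' -> .S
For each item with dot before a nonterminal B, add B -> .γ for every B-production
Closure: [S' -> .S, S -> .dA]


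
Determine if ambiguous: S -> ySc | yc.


balanced y^n…c^n: each string has a unique parse
Unambiguous


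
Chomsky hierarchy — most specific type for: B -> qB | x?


Right-linear: every RHS is a terminal or a terminal followed by one nonterminal
Classification: Type 3 (Regular)


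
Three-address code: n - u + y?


Break into single-operator statements:
t1 = n - u
t2 = t1 + y


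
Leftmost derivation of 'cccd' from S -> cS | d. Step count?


Derivation: S => cS => ccS => cccS => cccd
Steps: 4


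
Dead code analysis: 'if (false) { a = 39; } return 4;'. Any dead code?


condition is constant false, so the whole block is unreachable
Dead: 'if (false) { a = 39; }'


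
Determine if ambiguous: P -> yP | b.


right-linear, alternatives start with distinct terminals 'y' vs 'b': unique leftmost derivation
Unambiguous


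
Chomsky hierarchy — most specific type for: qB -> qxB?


LHS has context (more than one symbol) and |LHS| ≤ |RHS|
Classification: Type 1 (Context-Sensitive)


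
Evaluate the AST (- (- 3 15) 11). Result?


Evaluate inner: (- 3 15) = -12
Evaluate root: (- -12 11) = -23
Result: -23


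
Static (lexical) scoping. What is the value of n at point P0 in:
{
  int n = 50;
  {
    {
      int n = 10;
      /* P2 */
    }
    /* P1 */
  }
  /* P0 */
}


n declared in the same block as P0
n = 50


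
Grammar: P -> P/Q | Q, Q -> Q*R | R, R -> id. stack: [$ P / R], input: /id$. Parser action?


'R' (not preceded by Q*) is the handle for Q -> R
Action: reduce (Q -> R)


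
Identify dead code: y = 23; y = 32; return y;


first assignment to y is overwritten before any read
Dead: 'y = 23'


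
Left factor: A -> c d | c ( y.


Common prefix: 'c'
Factored: A -> c A', A' -> d | ( y


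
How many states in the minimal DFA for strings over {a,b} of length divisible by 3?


Track length mod 3: states 0..2, accept at 0
Minimal DFA: 3 states


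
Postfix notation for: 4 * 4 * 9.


Left to right (same or higher precedence on left)
Postfix: 4 4 * 9 *


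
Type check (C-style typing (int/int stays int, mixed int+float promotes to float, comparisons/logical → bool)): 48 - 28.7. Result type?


Operand types: int - float
Rule: mixed int/float promotes to float; int/int stays int
Result type: float


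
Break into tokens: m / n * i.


Scan left to right, longest-match per lexeme
Tokens: ID(m), OP(/), ID(n), OP(*), ID(i)


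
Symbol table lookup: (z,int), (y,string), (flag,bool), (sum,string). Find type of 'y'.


Lookup 'y' → type string


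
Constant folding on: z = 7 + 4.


7 + 4 = 11 at compile time
Optimized: z = 11


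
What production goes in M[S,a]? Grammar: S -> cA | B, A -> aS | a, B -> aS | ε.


For [S, a]: 'a' ∈ FIRST(B)
Entry: S -> B


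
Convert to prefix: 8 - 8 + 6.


left-to-right (same/higher precedence on left): tree is (+ (- 8 8) 6)
Prefix: + - 8 8 6


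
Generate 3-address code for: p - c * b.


Break into single-operator statements:
t1 = c * b
t2 = p - t1


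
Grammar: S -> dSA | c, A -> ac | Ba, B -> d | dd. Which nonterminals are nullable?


A nonterminal is nullable iff some alternative derives ε (directly, or every symbol in it is nullable)
Nullable: {}


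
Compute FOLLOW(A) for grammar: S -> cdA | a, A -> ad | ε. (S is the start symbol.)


$ ∈ FOLLOW(S). For each A -> αBβ: add FIRST(β)\{ε} to FOLLOW(B); if β nullable, add FOLLOW(A).
FOLLOW(A) = {$}


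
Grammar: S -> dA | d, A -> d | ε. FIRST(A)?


Per alternative of A: FIRST(d) = {d}; FIRST(ε) = {ε}
FIRST(A) = {d, ε}


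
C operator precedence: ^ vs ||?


'^' is bitwise XOR (level 4); '||' is logical OR (level 1)
Higher level binds tighter
'^' has higher precedence than '||'


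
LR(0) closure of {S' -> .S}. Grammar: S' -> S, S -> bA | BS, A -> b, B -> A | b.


Start: S' -> .S
For each item with dot before a nonterminal B, add B -> .γ for every B-production
Closure: [S' -> .S, S -> .bA, S -> .BS, B -> .A, B -> .b, A -> .b]


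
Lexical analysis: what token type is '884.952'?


Pattern: digits with a decimal point
Type: FLOAT_LITERAL


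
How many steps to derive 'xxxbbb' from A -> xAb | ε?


Derivation: A => xAb => xxAbb => xxxAbbb => xxxbbb
Steps: 4


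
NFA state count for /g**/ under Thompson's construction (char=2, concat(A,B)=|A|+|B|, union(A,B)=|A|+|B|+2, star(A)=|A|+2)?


Syntax tree has 1 char leaf(s), 0 union(s), 2 star(s)
chars contribute 1×2 = 2; each union adds +2; each star adds +2
Total: 2 + 0 + 4 = 6 states


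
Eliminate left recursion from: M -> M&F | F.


Left-recursive alternatives: M&F; non-recursive: F
Introduce M': M -> FM', M' -> &FM' | ε


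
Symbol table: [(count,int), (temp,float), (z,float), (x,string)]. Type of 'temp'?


Lookup 'temp' → type float


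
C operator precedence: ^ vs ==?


'==' is equality (level 6); '^' is bitwise XOR (level 4)
Higher level binds tighter
'==' has higher precedence than '^'


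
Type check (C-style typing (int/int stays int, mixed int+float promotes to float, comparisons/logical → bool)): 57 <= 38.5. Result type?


Operand types: int <= float
Rule: comparison yields bool
Result type: bool


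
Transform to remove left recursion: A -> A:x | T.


Left-recursive alternatives: A:x; non-recursive: T
Introduce A': A -> TA', A' -> :xA' | ε


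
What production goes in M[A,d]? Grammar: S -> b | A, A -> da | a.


For [A, d]: 'd' ∈ FIRST(da)
Entry: A -> da


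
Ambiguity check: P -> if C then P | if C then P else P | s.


dangling else: 'if C then if C then s else s' parses two ways
Ambiguous


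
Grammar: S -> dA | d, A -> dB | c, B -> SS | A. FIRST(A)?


Per alternative of A: FIRST(dB) = {d}; FIRST(c) = {c}
FIRST(A) = {c, d}


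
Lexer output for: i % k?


Scan left to right, longest-match per lexeme
Tokens: ID(i), OP(%), ID(k)


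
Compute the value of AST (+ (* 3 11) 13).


Evaluate inner: (* 3 11) = 33
Evaluate root: (+ 33 13) = 46
Result: 46


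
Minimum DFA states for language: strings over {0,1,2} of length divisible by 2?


Track length mod 2: states 0..1, accept at 0
Minimal DFA: 2 states


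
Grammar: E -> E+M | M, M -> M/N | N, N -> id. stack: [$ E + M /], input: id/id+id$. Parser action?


no handle; shift 'id'
Action: shift


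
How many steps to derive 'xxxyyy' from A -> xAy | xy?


Derivation: A => xAy => xxAyy => xxxyyy
Steps: 3


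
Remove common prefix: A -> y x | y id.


Common prefix: 'y'
Factored: A -> y A', A' -> x | id


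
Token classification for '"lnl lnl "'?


Pattern: double-quoted sequence
Type: STRING_LITERAL


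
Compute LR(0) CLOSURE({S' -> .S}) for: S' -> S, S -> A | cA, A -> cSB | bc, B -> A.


Start: S' -> .S
For each item with dot before a nonterminal B, add B -> .γ for every B-production
Closure: [S' -> .S, S -> .A, S -> .cA, A -> .cSB, A -> .bc]


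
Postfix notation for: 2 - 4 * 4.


* has higher precedence, evaluate 4*4 first
Postfix: 2 4 4 * -


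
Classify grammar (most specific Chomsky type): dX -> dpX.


LHS has context (more than one symbol) and |LHS| ≤ |RHS|
Classification: Type 1 (Context-Sensitive)


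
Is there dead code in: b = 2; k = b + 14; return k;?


b is read by k's definition; k is returned
No dead code


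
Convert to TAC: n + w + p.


Break into single-operator statements:
t1 = n + w
t2 = t1 + p


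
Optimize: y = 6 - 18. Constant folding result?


6 - 18 = -12 at compile time
Optimized: y = -12


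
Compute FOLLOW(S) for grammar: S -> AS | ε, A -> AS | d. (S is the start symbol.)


$ ∈ FOLLOW(S). For each A -> αBβ: add FIRST(β)\{ε} to FOLLOW(B); if β nullable, add FOLLOW(A).
FOLLOW(S) = {$, d}


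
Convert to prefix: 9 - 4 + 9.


left-to-right (same/higher precedence on left): tree is (+ (- 9 4) 9)
Prefix: + - 9 4 9


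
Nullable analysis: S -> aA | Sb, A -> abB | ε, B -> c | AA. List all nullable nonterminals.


A nonterminal is nullable iff some alternative derives ε (directly, or every symbol in it is nullable)
Nullable: {A, B}


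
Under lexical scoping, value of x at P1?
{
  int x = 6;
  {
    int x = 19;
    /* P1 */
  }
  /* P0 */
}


x declared in the same block as P1
x = 19


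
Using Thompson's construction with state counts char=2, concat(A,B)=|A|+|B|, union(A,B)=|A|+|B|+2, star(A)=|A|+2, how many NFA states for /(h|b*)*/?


Syntax tree has 2 char leaf(s), 1 union(s), 2 star(s)
chars contribute 2×2 = 4; each union adds +2; each star adds +2
Total: 4 + 2 + 4 = 10 states


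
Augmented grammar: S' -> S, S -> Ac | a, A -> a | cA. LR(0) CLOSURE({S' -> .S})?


Start: S' -> .S
For each item with dot before a nonterminal B, add B -> .γ for every B-production
Closure: [S' -> .S, S -> .Ac, S -> .a, A -> .a, A -> .cA]


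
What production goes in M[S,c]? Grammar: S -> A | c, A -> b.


For [S, c]: 'c' ∈ FIRST(c)
Entry: S -> c


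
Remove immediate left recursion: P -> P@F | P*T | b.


Left-recursive alternatives: P@F, P*T; non-recursive: b
Introduce P': P -> bP', P' -> @FP' | *TP' | ε


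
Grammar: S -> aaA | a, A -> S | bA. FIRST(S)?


Per alternative of S: FIRST(aaA) = {a}; FIRST(a) = {a}
FIRST(S) = {a}


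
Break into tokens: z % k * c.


Scan left to right, longest-match per lexeme
Tokens: ID(z), OP(%), ID(k), OP(*), ID(c)


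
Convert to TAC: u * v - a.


Break into single-operator statements:
t1 = u * v
t2 = t1 - a


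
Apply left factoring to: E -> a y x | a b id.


Common prefix: 'a'
Factored: E -> a E', E' -> y x | b id


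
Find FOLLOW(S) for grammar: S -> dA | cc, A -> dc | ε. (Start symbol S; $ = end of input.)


$ ∈ FOLLOW(S). For each A -> αBβ: add FIRST(β)\{ε} to FOLLOW(B); if β nullable, add FOLLOW(A).
FOLLOW(S) = {$}


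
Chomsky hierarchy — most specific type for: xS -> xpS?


LHS has context (more than one symbol) and |LHS| ≤ |RHS|
Classification: Type 1 (Context-Sensitive)


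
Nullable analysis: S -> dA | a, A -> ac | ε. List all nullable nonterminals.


A nonterminal is nullable iff some alternative derives ε (directly, or every symbol in it is nullable)
Nullable: {A}


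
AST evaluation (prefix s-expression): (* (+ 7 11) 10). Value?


Evaluate inner: (+ 7 11) = 18
Evaluate root: (* 18 10) = 180
Result: 180


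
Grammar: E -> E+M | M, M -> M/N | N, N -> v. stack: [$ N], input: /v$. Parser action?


'N' (not preceded by M/) is the handle for M -> N
Action: reduce (M -> N)


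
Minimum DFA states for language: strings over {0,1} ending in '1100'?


Track the longest suffix of input matching a prefix of '1100': 5 classes (prefixes of length 0..4)
Minimal DFA: 5 states


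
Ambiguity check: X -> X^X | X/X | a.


'a^a/a' has two parse trees (no precedence encoded between ^ and /)
Ambiguous


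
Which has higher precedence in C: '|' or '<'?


'<' is relational (level 7); '|' is bitwise OR (level 3)
Higher level binds tighter
'<' has higher precedence than '|'


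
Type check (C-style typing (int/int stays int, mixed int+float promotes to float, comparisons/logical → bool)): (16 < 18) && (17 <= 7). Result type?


Operand types: bool && bool
Rule: logical operators take bool operands and yield bool
Result type: bool


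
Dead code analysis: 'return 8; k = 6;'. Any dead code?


statement follows a return and is unreachable
Dead: 'k = 6'


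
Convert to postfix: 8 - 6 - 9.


Left to right (same or higher precedence on left)
Postfix: 8 6 - 9 -


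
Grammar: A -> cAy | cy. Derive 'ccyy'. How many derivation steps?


Derivation: A => cAy => ccyy
Steps: 2


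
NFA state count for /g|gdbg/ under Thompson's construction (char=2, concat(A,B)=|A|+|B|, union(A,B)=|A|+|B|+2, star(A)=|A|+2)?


Syntax tree has 5 char leaf(s), 1 union(s), 0 star(s)
chars contribute 5×2 = 10; each union adds +2; each star adds +2
Total: 10 + 2 + 0 = 12 states


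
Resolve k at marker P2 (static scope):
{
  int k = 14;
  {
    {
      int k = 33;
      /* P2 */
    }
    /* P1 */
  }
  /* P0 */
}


k declared in the same block as P2
k = 33


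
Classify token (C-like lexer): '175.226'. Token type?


Pattern: digits with a decimal point
Type: FLOAT_LITERAL


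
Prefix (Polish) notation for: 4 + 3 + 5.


left-to-right (same/higher precedence on left): tree is (+ (+ 4 3) 5)
Prefix: + + 4 3 5


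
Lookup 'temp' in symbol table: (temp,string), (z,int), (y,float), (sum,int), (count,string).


Lookup 'temp' → type string


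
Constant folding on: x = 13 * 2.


13 * 2 = 26 at compile time
Optimized: x = 26


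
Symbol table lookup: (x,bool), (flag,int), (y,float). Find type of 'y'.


Lookup 'y' → type float


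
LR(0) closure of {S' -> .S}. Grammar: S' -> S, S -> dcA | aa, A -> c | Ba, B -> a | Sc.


Start: S' -> .S
For each item with dot before a nonterminal B, add B -> .γ for every B-production
Closure: [S' -> .S, S -> .dcA, S -> .aa]


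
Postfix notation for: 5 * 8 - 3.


Left to right (same or higher precedence on left)
Postfix: 5 8 * 3 -


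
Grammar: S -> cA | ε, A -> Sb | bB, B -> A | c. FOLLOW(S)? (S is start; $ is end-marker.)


$ ∈ FOLLOW(S). For each A -> αBβ: add FIRST(β)\{ε} to FOLLOW(B); if β nullable, add FOLLOW(A).
FOLLOW(S) = {$, b}


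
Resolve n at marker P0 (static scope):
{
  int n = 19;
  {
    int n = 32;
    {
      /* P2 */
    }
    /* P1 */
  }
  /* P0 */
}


n declared in the same block as P0
n = 19


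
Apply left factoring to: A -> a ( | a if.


Common prefix: 'a'
Factored: A -> a A', A' -> ( | if


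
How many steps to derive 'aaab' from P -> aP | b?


Derivation: P => aP => aaP => aaaP => aaab
Steps: 4


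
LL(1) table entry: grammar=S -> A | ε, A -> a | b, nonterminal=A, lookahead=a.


For [A, a]: 'a' ∈ FIRST(a)
Entry: A -> a


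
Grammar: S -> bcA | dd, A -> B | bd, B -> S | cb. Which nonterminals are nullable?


A nonterminal is nullable iff some alternative derives ε (directly, or every symbol in it is nullable)
Nullable: {}


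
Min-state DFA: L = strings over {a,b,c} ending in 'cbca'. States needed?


Track the longest suffix of input matching a prefix of 'cbca': 5 classes (prefixes of length 0..4)
Minimal DFA: 5 states


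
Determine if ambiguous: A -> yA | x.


right-linear, alternatives start with distinct terminals 'y' vs 'x': unique leftmost derivation
Unambiguous


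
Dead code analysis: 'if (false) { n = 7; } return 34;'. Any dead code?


condition is constant false, so the whole block is unreachable
Dead: 'if (false) { n = 7; }'


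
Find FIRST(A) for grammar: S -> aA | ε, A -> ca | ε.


Per alternative of A: FIRST(ca) = {c}; FIRST(ε) = {ε}
FIRST(A) = {c, ε}


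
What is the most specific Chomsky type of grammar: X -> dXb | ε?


Single nonterminal LHS, but d^n b^n is not regular
Classification: Type 2 (Context-Free)


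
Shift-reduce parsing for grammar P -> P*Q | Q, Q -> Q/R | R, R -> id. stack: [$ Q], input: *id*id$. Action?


lookahead ∉ {/} so Q won't extend; reduce P -> Q
Action: reduce (P -> Q)


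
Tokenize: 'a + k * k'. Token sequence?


Scan left to right, longest-match per lexeme
Tokens: ID(a), OP(+), ID(k), OP(*), ID(k)


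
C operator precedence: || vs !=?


'!=' is equality (level 6); '||' is logical OR (level 1)
Higher level binds tighter
'!=' has higher precedence than '||'


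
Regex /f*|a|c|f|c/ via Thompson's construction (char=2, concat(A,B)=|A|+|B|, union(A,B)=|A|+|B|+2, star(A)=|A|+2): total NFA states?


Syntax tree has 5 char leaf(s), 4 union(s), 1 star(s)
chars contribute 5×2 = 10; each union adds +2; each star adds +2
Total: 10 + 8 + 2 = 20 states


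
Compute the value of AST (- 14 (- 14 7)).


Evaluate inner: (- 14 7) = 7
Evaluate root: (- 14 7) = 7
Result: 7


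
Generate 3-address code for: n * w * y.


Break into single-operator statements:
t1 = n * w
t2 = t1 * y


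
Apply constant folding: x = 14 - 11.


14 - 11 = 3 at compile time
Optimized: x = 3


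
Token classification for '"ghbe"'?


Pattern: double-quoted sequence
Type: STRING_LITERAL


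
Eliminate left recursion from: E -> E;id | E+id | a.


Left-recursive alternatives: E;id, E+id; non-recursive: a
Introduce E': E -> aE', E' -> ;idE' | +idE' | ε


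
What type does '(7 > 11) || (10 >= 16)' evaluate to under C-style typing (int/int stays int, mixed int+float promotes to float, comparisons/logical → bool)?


Operand types: bool || bool
Rule: logical operators take bool operands and yield bool
Result type: bool


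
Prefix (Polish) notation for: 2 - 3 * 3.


'*' binds tighter: tree is (- 2 (* 3 3))
Prefix: - 2 * 3 3


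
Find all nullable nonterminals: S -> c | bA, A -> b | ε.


A nonterminal is nullable iff some alternative derives ε (directly, or every symbol in it is nullable)
Nullable: {A}


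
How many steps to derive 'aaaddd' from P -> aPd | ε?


Derivation: P => aPd => aaPdd => aaaPddd => aaaddd
Steps: 4


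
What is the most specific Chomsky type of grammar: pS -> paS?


LHS has context (more than one symbol) and |LHS| ≤ |RHS|
Classification: Type 1 (Context-Sensitive)


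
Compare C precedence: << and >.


'<<' is shift (level 8); '>' is relational (level 7)
Higher level binds tighter
'<<' has higher precedence than '>'


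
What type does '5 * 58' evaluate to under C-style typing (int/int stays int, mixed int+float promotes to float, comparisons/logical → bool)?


Operand types: int * int
Rule: mixed int/float promotes to float; int/int stays int
Result type: int


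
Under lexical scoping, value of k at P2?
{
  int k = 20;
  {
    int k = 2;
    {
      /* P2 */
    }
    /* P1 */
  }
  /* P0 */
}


P2's block does not declare k; resolves to the enclosing declaration at depth 1
k = 2


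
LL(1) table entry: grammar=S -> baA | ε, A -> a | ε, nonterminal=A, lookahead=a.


For [A, a]: 'a' ∈ FIRST(a)
Entry: A -> a


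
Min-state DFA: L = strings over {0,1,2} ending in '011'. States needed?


Track the longest suffix of input matching a prefix of '011': 4 classes (prefixes of length 0..3)
Minimal DFA: 4 states


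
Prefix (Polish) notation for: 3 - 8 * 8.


'*' binds tighter: tree is (- 3 (* 8 8))
Prefix: - 3 * 8 8


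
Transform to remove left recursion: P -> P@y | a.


Left-recursive alternatives: P@y; non-recursive: a
Introduce P': P -> aP', P' -> @yP' | ε


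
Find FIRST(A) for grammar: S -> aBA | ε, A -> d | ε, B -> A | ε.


Per alternative of A: FIRST(d) = {d}; FIRST(ε) = {ε}
FIRST(A) = {d, ε}


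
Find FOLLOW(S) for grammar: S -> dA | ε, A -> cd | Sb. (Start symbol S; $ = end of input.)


$ ∈ FOLLOW(S). For each A -> αBβ: add FIRST(β)\{ε} to FOLLOW(B); if β nullable, add FOLLOW(A).
FOLLOW(S) = {$, b}


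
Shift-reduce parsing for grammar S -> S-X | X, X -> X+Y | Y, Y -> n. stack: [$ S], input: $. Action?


start symbol S on stack, input exhausted
Action: accept


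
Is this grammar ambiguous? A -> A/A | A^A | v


'v/v^v' has two parse trees (no precedence encoded between / and ^)
Ambiguous
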